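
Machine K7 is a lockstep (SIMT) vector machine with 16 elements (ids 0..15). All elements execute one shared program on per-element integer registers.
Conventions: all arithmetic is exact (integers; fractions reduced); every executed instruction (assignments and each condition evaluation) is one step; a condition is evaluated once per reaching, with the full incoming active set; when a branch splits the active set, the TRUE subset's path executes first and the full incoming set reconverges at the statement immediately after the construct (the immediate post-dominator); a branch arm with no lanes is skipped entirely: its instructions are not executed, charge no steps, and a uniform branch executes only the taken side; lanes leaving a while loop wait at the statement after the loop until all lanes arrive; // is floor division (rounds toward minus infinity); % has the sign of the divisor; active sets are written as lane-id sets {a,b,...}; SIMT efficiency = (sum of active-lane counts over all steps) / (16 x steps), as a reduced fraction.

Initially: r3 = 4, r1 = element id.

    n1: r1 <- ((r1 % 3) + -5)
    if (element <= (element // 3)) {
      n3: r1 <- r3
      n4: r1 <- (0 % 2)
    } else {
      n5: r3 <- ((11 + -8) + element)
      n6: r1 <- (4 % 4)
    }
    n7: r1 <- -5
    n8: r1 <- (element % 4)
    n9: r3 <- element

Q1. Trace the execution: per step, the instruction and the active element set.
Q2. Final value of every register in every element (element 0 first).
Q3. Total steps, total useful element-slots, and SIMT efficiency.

step 0: r1 <- ((r1 % 3) + -5)        {0,1,2,3,4,5,6,7,8,9,10,11,12,13,14,15}
step 1: eval (element <= (element // 3)) {0,1,2,3,4,5,6,7,8,9,10,11,12,13,14,15}
step 2: r1 <- r3                     {0}
step 3: r1 <- (0 % 2)                {0}
step 4: r3 <- ((11 + -8) + element)  {1,2,3,4,5,6,7,8,9,10,11,12,13,14,15}
step 5: r1 <- (4 % 4)                {1,2,3,4,5,6,7,8,9,10,11,12,13,14,15}
step 6: r1 <- -5                     {0,1,2,3,4,5,6,7,8,9,10,11,12,13,14,15}
step 7: r1 <- (element % 4)          {0,1,2,3,4,5,6,7,8,9,10,11,12,13,14,15}
step 8: r3 <- element                {0,1,2,3,4,5,6,7,8,9,10,11,12,13,14,15}

Answer: 9 steps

r3: 0,1,2,3,4,5,6,7,8,9,10,11,12,13,14,15
r1: 0,1,2,3,0,1,2,3,0,1,2,3,0,1,2,3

steps = 9; useful = 112; efficiency = 112/144 = 7/9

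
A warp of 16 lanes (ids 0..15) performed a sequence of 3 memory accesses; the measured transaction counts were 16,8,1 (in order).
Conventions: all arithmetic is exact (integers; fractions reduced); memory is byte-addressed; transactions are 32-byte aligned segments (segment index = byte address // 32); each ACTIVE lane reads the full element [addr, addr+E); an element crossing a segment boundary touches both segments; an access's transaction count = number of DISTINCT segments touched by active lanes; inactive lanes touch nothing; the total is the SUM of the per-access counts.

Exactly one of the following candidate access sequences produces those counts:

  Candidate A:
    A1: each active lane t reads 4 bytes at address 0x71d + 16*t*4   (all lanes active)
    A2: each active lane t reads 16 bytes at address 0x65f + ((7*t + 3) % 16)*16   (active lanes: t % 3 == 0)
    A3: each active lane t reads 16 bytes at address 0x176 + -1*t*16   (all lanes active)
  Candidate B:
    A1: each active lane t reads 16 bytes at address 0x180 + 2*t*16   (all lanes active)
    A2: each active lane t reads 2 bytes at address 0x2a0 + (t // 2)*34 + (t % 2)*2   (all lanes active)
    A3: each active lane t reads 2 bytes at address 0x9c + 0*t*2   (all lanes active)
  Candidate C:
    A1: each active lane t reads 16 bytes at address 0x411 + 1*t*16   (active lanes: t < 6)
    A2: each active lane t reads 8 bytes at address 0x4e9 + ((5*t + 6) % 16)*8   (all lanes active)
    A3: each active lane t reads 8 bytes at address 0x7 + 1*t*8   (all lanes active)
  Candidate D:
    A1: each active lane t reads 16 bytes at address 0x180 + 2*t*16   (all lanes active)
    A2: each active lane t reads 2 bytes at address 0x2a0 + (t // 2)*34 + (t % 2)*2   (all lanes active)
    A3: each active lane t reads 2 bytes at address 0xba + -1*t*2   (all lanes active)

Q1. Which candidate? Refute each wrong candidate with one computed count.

A: A1 gives 32 transactions, not 16
C: A1 gives 4 transactions, not 16
D: A3 gives 2 transactions, not 1
B: all counts match (16,8,1)

Answer: B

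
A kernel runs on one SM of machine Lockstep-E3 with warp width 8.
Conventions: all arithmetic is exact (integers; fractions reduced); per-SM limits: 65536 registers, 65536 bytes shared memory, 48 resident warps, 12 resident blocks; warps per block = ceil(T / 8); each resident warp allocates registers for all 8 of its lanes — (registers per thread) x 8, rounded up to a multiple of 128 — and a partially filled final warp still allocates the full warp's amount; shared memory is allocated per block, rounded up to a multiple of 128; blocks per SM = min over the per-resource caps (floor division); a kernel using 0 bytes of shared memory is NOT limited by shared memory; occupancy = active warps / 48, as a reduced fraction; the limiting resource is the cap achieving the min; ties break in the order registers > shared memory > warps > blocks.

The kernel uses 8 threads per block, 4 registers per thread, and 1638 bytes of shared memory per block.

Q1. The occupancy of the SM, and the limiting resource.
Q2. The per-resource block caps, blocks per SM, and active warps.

Answer: occupancy 1/4, limited by blocks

registers: 512 blocks
shared memory: 39 blocks
warps: 48 blocks
blocks: 12 blocks

Answer: 12 blocks, 12 active warps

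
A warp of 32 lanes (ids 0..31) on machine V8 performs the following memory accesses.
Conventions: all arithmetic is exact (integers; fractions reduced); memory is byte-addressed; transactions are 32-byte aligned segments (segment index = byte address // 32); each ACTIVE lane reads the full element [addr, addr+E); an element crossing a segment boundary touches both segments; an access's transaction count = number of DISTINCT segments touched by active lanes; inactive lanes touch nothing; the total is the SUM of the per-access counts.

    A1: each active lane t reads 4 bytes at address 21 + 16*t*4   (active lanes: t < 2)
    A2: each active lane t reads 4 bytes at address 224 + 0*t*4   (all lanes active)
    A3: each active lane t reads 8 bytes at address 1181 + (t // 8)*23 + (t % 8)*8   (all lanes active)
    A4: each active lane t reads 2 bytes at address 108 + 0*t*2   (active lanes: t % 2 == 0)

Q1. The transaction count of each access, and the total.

A1: 2 transactions
A2: 1 transaction
A3: 6 transactions
A4: 1 transaction

Answer: 2,1,6,1; total 10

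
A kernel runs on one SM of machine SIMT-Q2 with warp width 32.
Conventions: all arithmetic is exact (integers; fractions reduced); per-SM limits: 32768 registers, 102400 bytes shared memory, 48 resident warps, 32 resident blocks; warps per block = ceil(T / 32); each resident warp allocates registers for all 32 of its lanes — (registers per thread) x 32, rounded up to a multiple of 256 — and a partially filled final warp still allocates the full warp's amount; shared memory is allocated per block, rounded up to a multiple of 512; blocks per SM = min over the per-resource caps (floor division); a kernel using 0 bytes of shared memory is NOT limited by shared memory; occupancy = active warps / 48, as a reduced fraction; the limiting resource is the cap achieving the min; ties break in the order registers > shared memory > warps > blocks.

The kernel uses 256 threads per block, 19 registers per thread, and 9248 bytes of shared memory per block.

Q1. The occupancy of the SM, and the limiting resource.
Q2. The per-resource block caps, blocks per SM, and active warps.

Answer: occupancy 5/6, limited by registers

registers: 5 blocks
shared memory: 10 blocks
warps: 6 blocks
blocks: 32 blocks

Answer: 5 blocks, 40 active warps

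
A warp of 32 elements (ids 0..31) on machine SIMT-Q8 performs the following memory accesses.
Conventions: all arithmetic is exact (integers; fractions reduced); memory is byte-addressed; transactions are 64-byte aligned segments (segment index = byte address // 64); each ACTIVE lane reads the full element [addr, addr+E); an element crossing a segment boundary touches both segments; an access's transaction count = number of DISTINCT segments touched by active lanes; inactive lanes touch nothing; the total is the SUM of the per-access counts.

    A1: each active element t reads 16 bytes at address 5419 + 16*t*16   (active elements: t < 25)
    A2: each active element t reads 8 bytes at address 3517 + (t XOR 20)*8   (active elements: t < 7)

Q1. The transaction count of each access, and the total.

A1: 25 transactions
A2: 2 transactions

Answer: 25,2; total 27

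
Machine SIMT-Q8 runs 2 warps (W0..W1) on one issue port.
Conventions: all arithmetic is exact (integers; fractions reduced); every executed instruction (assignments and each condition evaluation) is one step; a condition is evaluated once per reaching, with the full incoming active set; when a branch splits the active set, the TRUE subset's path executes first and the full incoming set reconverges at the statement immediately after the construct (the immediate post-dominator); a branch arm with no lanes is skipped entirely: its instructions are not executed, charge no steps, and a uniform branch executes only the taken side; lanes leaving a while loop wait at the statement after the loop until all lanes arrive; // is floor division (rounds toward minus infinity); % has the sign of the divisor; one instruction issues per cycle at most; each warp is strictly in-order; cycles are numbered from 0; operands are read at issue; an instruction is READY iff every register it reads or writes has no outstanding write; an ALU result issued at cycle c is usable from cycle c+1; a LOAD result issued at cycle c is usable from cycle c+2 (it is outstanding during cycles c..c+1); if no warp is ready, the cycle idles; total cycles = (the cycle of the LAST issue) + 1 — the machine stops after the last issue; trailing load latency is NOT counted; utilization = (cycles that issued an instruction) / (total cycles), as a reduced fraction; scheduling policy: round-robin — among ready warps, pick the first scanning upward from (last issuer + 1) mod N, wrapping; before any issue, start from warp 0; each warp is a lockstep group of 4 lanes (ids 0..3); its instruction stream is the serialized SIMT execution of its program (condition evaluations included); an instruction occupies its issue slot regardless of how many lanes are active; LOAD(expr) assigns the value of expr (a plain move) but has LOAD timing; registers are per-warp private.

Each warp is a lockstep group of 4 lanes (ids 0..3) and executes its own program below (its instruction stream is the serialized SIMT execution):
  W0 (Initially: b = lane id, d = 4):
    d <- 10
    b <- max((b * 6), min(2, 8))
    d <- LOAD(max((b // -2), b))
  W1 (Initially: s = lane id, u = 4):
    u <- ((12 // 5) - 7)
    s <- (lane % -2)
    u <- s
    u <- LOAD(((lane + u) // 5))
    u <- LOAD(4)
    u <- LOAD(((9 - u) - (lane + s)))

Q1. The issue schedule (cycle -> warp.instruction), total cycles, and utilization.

cycle 0: W0.I0
cycle 1: W1.I0
cycle 2: W0.I1
cycle 3: W1.I1
cycle 4: W0.I2
cycle 5: W1.I2
cycle 6: W1.I3
cycle 7: idle
cycle 8: W1.I4
cycle 9: idle
cycle 10: W1.I5

Answer: 11 cycles, utilization 9/11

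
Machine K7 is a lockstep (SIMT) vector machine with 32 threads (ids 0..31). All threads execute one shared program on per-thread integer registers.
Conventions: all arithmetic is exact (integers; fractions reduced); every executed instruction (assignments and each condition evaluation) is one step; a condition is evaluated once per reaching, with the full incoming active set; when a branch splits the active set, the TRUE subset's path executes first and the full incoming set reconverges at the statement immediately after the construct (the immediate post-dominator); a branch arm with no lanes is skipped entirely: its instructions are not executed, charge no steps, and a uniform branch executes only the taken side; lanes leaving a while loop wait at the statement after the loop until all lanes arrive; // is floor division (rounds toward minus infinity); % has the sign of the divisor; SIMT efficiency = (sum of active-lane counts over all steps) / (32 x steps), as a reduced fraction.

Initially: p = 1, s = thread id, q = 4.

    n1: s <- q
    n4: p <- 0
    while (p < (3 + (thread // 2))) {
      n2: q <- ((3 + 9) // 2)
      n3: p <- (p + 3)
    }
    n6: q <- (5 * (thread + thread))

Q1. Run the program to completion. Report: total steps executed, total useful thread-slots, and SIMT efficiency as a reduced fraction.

Answer: 22 steps, 494 useful, 247/352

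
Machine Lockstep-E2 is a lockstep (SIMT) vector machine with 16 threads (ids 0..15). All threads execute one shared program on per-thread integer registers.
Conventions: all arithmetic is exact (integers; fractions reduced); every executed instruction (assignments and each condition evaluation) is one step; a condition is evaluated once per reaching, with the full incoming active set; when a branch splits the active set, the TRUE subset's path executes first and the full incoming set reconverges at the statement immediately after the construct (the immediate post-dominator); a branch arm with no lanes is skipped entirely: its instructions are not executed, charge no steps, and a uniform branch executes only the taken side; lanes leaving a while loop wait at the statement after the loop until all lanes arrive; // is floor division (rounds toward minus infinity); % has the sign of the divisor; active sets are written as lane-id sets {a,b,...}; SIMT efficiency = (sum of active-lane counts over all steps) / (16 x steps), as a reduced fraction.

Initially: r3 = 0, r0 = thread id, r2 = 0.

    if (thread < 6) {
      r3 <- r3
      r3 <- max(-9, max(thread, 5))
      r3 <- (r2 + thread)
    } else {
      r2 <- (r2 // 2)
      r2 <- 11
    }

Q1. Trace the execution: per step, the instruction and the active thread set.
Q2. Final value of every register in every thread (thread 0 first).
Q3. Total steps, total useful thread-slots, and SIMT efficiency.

step 0: eval (thread < 6)            {0,1,2,3,4,5,6,7,8,9,10,11,12,13,14,15}
step 1: r3 <- r3                     {0,1,2,3,4,5}
step 2: r3 <- max(-9, max(thread, 5)) {0,1,2,3,4,5}
step 3: r3 <- (r2 + thread)          {0,1,2,3,4,5}
step 4: r2 <- (r2 // 2)              {6,7,8,9,10,11,12,13,14,15}
step 5: r2 <- 11                     {6,7,8,9,10,11,12,13,14,15}

Answer: 6 steps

r3: 0,1,2,3,4,5,0,0,0,0,0,0,0,0,0,0
r0: 0,1,2,3,4,5,6,7,8,9,10,11,12,13,14,15
r2: 0,0,0,0,0,0,11,11,11,11,11,11,11,11,11,11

steps = 6; useful = 54; efficiency = 54/96 = 9/16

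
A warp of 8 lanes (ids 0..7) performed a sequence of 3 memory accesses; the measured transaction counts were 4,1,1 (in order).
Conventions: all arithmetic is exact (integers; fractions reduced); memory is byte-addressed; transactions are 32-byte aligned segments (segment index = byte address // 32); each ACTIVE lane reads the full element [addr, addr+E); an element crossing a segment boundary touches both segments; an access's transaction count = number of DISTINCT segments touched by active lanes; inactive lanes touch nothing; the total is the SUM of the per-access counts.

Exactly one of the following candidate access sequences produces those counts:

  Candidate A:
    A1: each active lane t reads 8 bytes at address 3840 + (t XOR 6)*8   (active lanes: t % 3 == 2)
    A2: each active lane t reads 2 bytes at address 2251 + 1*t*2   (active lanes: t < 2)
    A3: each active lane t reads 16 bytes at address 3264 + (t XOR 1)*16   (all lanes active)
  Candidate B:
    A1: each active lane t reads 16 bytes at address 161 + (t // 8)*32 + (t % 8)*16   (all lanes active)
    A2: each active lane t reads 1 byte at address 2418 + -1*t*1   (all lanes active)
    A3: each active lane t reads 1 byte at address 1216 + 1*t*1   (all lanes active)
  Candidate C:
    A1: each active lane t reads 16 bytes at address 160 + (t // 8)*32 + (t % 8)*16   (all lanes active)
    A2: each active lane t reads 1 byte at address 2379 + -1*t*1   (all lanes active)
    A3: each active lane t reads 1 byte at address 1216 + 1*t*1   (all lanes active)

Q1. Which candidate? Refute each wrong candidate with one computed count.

A: A1 gives 2 transactions, not 4
B: A1 gives 5 transactions, not 4
C: all counts match (4,1,1)

Answer: C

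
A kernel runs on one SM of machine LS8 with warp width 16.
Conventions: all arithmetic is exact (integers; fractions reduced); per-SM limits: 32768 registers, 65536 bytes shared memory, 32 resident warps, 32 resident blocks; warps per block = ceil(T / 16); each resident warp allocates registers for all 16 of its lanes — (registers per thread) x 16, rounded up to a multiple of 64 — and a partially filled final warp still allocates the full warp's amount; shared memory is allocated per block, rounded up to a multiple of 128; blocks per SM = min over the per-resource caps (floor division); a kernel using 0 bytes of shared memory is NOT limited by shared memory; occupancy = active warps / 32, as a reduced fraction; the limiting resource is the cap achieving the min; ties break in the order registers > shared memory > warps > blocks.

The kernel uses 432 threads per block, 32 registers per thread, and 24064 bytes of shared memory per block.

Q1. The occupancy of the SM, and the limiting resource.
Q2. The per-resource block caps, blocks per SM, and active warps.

Answer: occupancy 27/32, limited by warps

registers: 2 blocks
shared memory: 2 blocks
warps: 1 block
blocks: 32 blocks

Answer: 1 block, 27 active warps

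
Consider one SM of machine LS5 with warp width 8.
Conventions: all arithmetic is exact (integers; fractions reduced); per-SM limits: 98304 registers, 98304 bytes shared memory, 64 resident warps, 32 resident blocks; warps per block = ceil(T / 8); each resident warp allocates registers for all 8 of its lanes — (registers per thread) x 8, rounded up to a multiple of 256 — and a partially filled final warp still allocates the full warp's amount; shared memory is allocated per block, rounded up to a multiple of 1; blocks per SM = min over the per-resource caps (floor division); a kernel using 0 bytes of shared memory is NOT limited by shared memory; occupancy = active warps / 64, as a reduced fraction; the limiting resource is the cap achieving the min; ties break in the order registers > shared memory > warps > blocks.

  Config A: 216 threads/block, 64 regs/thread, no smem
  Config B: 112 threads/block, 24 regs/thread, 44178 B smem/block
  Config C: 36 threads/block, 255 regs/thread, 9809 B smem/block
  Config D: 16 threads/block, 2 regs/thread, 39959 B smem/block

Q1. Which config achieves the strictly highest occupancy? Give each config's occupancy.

occupancies: A 27/32, B 7/16, C 45/64, D 1/16

Answer: A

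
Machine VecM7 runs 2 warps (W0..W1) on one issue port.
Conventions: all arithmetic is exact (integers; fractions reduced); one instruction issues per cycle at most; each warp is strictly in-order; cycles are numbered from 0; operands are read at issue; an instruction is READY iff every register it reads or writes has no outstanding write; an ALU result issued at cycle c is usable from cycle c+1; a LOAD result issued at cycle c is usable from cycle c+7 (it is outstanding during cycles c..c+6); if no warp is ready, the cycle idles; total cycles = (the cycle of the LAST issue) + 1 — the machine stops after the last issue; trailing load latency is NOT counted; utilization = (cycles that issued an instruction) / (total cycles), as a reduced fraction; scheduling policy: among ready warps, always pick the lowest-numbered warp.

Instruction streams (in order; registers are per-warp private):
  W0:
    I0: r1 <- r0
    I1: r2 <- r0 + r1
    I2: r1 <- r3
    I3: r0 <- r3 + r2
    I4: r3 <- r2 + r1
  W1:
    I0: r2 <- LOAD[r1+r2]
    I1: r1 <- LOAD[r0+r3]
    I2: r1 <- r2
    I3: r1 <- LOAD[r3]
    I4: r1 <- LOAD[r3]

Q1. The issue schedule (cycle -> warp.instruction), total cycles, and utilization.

cycle 0: W0.I0
cycle 1: W0.I1
cycle 2: W0.I2
cycle 3: W0.I3
cycle 4: W0.I4
cycle 5: W1.I0
cycle 6: W1.I1
cycle 7: idle
cycle 8: idle
cycle 9: idle
cycle 10: idle
cycle 11: idle
cycle 12: idle
cycle 13: W1.I2
cycle 14: W1.I3
cycle 15: idle
cycle 16: idle
cycle 17: idle
cycle 18: idle
cycle 19: idle
cycle 20: idle
cycle 21: W1.I4

Answer: 22 cycles, utilization 5/11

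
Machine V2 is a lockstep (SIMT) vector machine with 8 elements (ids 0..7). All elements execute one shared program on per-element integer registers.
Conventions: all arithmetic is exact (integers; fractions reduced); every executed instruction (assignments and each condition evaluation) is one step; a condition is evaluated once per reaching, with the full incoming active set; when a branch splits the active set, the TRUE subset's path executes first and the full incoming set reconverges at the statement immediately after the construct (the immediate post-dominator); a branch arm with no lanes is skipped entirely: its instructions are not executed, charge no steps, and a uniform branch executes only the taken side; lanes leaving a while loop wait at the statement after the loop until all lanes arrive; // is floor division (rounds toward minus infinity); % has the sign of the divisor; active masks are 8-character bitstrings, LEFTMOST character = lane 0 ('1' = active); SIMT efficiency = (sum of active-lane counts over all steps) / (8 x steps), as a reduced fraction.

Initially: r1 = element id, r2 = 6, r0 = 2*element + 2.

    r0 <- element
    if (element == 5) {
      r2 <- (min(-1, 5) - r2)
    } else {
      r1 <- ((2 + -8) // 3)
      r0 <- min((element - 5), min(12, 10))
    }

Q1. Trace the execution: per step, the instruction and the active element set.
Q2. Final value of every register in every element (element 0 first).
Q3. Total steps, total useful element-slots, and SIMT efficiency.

step 0: r0 <- element                11111111
step 1: eval (element == 5)          11111111
step 2: r2 <- (min(-1, 5) - r2)      00000100
step 3: r1 <- ((2 + -8) // 3)        11111011
step 4: r0 <- min((element - 5), min(12, 10)) 11111011

Answer: 5 steps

r1: -2,-2,-2,-2,-2,5,-2,-2
r2: 6,6,6,6,6,-7,6,6
r0: -5,-4,-3,-2,-1,5,1,2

steps = 5; useful = 31; efficiency = 31/40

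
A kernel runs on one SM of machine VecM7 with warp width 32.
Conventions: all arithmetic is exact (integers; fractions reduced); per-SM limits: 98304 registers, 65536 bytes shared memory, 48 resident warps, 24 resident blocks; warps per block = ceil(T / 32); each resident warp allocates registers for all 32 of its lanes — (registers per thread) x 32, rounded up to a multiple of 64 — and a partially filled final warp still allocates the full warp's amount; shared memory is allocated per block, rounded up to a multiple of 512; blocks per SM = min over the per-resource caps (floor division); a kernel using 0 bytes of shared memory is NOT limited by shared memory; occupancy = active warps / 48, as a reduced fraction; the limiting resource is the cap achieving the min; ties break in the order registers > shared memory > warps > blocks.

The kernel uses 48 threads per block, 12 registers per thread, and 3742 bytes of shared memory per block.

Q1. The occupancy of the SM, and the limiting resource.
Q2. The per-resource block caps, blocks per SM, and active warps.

Answer: occupancy 2/3, limited by shared memory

registers: 128 blocks
shared memory: 16 blocks
warps: 24 blocks
blocks: 24 blocks

Answer: 16 blocks, 32 active warps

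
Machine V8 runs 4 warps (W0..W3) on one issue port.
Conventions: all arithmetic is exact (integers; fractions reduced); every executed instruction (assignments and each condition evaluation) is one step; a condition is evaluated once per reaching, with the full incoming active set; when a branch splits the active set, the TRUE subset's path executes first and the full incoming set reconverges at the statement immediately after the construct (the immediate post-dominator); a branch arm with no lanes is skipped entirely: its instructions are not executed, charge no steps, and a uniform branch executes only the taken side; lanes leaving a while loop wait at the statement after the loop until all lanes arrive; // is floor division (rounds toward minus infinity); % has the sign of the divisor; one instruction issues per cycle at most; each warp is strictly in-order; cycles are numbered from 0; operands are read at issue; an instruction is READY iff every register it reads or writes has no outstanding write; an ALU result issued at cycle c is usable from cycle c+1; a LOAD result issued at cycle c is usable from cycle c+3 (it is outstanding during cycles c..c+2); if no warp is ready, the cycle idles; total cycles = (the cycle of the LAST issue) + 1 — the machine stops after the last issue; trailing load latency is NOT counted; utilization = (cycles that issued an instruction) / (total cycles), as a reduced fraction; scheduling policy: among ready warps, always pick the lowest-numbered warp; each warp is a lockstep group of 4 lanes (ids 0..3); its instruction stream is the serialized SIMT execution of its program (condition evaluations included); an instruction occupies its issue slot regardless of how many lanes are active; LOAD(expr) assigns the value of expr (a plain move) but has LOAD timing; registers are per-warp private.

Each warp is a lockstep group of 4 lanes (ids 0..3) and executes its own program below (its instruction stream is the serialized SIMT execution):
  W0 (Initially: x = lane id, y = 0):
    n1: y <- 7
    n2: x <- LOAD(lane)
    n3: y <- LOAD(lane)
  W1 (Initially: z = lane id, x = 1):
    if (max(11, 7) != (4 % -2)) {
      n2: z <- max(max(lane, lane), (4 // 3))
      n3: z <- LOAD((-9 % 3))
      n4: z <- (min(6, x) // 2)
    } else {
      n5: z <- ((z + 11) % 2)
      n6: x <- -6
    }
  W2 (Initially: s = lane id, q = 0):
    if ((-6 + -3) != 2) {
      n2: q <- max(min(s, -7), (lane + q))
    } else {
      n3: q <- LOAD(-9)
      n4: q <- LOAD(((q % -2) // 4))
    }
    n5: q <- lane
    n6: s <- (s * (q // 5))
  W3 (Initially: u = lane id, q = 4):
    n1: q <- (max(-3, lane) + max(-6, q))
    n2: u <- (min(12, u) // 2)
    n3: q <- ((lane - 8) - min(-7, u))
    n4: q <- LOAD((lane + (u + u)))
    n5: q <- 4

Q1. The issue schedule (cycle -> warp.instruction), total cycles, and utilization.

cycle 0: W0.I0
cycle 1: W0.I1
cycle 2: W0.I2
cycle 3: W1.I0
cycle 4: W1.I1
cycle 5: W1.I2
cycle 6: W2.I0
cycle 7: W2.I1
cycle 8: W1.I3
cycle 9: W2.I2
cycle 10: W2.I3
cycle 11: W3.I0
cycle 12: W3.I1
cycle 13: W3.I2
cycle 14: W3.I3
cycle 15: idle
cycle 16: idle
cycle 17: W3.I4

Answer: 18 cycles, utilization 8/9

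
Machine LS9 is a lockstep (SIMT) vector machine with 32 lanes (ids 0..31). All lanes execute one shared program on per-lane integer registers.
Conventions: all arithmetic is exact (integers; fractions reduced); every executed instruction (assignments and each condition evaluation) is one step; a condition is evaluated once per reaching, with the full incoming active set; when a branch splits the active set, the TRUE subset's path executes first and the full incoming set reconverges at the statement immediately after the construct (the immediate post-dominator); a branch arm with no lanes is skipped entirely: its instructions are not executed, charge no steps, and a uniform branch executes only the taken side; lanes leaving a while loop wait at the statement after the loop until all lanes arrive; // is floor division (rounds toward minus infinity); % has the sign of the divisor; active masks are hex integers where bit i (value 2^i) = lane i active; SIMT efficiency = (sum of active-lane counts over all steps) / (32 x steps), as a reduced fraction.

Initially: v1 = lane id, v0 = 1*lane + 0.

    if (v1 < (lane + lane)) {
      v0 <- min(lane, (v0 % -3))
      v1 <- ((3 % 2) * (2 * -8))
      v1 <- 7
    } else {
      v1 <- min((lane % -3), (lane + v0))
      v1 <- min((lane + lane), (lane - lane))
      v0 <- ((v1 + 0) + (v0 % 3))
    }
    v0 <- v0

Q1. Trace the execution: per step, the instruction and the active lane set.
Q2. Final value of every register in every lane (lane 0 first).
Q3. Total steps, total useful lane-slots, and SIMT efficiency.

step 0: eval (v1 < (lane + lane))    0xffffffff
step 1: v0 <- min(lane, (v0 % -3))   0xfffffffe
step 2: v1 <- ((3 % 2) * (2 * -8))   0xfffffffe
step 3: v1 <- 7                      0xfffffffe
step 4: v1 <- min((lane % -3), (lane + v0)) 0x00000001
step 5: v1 <- min((lane + lane), (lane - lane)) 0x00000001
step 6: v0 <- ((v1 + 0) + (v0 % 3))  0x00000001
step 7: v0 <- v0                     0xffffffff

Answer: 8 steps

v1: 0,7,7,7,7,7,7,7,7,7,7,7,7,7,7,7,7,7,7,7,7,7,7,7,7,7,7,7,7,7,7,7
v0: 0,-2,-1,0,-2,-1,0,-2,-1,0,-2,-1,0,-2,-1,0,-2,-1,0,-2,-1,0,-2,-1,0,-2,-1,0,-2,-1,0,-2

steps = 8; useful = 160; efficiency = 160/256 = 5/8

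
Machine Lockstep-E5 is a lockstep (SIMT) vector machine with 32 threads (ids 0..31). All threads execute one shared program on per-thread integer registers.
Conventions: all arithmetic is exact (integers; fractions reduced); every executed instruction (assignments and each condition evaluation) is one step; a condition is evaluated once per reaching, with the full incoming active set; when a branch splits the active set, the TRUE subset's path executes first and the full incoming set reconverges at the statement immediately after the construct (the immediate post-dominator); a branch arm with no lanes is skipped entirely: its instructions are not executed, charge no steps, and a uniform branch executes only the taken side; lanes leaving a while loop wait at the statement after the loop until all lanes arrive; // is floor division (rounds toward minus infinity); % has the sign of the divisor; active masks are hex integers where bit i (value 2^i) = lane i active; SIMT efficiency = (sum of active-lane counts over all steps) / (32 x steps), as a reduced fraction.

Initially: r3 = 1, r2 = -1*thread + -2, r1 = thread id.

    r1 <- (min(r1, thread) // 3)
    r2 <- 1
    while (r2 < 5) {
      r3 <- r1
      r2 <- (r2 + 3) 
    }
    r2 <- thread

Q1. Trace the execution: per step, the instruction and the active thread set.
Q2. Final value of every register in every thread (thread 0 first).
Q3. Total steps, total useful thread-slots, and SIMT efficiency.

step 0: r1 <- (min(r1, thread) // 3) 0xffffffff
step 1: r2 <- 1                      0xffffffff
step 2: eval (r2 < 5)                0xffffffff
step 3: r3 <- r1                     0xffffffff
step 4: r2 <- (r2 + 3)               0xffffffff
step 5: eval (r2 < 5)                0xffffffff
step 6: r3 <- r1                     0xffffffff
step 7: r2 <- (r2 + 3)               0xffffffff
step 8: eval (r2 < 5)                0xffffffff
step 9: r2 <- thread                 0xffffffff

Answer: 10 steps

r3: 0,0,0,1,1,1,2,2,2,3,3,3,4,4,4,5,5,5,6,6,6,7,7,7,8,8,8,9,9,9,10,10
r2: 0,1,2,3,4,5,6,7,8,9,10,11,12,13,14,15,16,17,18,19,20,21,22,23,24,25,26,27,28,29,30,31
r1: 0,0,0,1,1,1,2,2,2,3,3,3,4,4,4,5,5,5,6,6,6,7,7,7,8,8,8,9,9,9,10,10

steps = 10; useful = 320; efficiency = 320/320 = 1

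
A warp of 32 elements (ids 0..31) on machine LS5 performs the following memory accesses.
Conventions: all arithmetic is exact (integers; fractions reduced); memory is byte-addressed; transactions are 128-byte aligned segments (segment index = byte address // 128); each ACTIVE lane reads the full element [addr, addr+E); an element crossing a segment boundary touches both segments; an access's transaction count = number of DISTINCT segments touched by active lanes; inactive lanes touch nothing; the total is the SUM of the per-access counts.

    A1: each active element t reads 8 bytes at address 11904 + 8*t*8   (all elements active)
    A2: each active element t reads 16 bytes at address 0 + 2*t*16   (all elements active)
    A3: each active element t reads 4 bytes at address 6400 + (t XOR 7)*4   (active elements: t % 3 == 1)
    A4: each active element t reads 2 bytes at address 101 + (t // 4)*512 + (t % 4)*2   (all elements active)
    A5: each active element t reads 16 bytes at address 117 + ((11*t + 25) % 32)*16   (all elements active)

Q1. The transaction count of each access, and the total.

A1: 16 transactions
A2: 8 transactions
A3: 1 transaction
A4: 8 transactions
A5: 5 transactions

Answer: 16,8,1,8,5; total 38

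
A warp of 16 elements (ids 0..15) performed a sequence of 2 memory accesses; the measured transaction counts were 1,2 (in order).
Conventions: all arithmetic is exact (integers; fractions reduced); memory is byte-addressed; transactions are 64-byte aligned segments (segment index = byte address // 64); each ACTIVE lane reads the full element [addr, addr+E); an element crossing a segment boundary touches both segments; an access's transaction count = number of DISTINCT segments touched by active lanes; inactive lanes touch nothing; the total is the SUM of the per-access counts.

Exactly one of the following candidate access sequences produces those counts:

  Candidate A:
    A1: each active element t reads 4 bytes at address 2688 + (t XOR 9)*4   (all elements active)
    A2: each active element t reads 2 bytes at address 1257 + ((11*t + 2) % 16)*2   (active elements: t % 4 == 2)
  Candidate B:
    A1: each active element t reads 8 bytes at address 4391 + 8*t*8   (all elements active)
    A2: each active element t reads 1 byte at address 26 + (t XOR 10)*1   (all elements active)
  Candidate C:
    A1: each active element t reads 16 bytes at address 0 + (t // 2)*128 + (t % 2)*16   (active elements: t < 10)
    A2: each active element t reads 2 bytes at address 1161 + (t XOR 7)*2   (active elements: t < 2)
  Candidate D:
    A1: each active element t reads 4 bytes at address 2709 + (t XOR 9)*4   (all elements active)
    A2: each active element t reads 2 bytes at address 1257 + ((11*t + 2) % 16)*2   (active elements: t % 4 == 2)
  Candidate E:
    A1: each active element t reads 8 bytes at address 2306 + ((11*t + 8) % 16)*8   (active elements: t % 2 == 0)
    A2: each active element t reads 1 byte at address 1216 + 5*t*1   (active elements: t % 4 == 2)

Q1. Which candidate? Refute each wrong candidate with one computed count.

B: A1 gives 16 transactions, not 1
C: A1 gives 5 transactions, not 1
D: A1 gives 2 transactions, not 1
E: A1 gives 2 transactions, not 1
A: all counts match (1,2)

Answer: A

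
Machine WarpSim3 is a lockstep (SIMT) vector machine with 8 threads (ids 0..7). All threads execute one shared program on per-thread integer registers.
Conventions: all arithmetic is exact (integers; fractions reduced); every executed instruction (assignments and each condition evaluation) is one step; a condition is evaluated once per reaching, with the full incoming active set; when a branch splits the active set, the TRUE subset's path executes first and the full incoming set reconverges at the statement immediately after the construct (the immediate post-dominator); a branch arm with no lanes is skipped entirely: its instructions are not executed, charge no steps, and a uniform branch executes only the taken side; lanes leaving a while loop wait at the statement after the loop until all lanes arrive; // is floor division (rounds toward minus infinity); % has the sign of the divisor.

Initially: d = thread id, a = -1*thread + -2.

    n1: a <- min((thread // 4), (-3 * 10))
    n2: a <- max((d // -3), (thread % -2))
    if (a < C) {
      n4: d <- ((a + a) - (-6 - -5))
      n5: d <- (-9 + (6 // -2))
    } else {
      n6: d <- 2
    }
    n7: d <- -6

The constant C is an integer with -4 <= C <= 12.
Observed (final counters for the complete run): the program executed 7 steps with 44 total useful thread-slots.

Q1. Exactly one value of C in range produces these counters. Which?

Answer: C = 0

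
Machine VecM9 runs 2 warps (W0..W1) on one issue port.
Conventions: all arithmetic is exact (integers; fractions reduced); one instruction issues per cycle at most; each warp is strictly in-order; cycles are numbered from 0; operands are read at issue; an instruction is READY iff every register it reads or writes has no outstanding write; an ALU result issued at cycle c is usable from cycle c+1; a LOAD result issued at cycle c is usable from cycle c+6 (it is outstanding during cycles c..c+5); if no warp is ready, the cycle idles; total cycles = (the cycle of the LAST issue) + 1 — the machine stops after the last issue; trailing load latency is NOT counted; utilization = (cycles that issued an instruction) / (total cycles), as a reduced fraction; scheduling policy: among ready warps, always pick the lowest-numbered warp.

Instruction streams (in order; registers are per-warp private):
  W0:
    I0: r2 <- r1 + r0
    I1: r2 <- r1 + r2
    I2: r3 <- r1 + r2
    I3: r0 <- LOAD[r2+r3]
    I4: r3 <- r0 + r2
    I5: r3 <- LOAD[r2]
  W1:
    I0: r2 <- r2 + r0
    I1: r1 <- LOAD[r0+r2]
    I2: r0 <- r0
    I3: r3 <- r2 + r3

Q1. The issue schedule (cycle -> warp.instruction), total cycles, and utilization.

cycle 0: W0.I0
cycle 1: W0.I1
cycle 2: W0.I2
cycle 3: W0.I3
cycle 4: W1.I0
cycle 5: W1.I1
cycle 6: W1.I2
cycle 7: W1.I3
cycle 8: idle
cycle 9: W0.I4
cycle 10: W0.I5

Answer: 11 cycles, utilization 10/11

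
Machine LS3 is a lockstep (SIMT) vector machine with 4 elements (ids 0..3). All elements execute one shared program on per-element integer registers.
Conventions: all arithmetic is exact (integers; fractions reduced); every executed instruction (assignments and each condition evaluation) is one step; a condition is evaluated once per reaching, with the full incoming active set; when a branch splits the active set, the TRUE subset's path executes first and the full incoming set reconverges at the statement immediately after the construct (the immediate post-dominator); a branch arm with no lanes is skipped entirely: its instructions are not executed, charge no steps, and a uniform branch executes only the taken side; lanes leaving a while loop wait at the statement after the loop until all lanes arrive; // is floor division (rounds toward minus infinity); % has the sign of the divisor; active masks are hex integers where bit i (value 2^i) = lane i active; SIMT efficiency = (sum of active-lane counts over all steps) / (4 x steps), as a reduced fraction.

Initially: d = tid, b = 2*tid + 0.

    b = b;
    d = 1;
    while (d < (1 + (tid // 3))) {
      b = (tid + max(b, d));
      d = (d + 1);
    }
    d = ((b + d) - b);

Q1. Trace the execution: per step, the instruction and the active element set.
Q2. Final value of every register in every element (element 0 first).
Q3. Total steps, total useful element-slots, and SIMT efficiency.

step 0: b <- b                       0xf
step 1: d <- 1                       0xf
step 2: eval (d < (1 + (tid // 3)))  0xf
step 3: b <- (tid + max(b, d))       0x8
step 4: d <- (d + 1)                 0x8
step 5: eval (d < (1 + (tid // 3)))  0x8
step 6: d <- ((b + d) - b)           0xf

Answer: 7 steps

d: 1,1,1,2
b: 0,2,4,9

steps = 7; useful = 19; efficiency = 19/28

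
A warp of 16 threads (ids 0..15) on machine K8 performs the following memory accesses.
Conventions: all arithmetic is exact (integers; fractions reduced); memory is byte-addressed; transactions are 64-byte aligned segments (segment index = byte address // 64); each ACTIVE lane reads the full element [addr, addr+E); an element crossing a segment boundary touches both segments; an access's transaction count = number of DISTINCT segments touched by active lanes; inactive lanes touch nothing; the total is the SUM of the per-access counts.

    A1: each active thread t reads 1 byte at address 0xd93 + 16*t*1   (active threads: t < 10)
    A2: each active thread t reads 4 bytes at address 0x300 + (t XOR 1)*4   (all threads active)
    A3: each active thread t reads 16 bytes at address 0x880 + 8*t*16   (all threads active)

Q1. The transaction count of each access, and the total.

A1: 3 transactions
A2: 1 transaction
A3: 16 transactions

Answer: 3,1,16; total 20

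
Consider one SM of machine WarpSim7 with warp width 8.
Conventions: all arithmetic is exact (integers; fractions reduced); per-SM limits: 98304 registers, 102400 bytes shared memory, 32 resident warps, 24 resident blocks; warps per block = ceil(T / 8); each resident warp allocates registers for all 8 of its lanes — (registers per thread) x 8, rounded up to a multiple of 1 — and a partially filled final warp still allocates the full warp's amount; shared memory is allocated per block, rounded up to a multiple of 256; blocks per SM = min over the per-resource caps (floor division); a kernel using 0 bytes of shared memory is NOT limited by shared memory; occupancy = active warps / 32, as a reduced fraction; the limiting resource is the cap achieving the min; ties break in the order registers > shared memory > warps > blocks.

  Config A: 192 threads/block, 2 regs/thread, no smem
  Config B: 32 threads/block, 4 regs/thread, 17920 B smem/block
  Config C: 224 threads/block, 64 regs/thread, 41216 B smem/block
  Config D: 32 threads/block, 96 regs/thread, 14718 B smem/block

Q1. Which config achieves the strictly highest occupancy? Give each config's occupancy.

occupancies: A 3/4, B 5/8, C 7/8, D 3/4

Answer: C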